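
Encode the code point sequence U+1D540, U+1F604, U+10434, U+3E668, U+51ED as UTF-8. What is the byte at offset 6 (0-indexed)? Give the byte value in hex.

U+1D540 → 4-byte form F0 9D 95 80 at offsets 0–3.
U+1F604 → 4-byte form F0 9F 98 84 at offsets 4–7.
Offset 6 falls in char 2's range; it's byte 3 of F0 9F 98 84 = 0x98.

0x98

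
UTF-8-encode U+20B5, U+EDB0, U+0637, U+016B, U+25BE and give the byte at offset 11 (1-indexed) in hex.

0xE2

1-indexed offset 11 is 0-indexed offset 10.
U+20B5 → 3-byte form E2 82 B5 at offsets 0–2.
U+EDB0 → 3-byte form EE B6 B0 at offsets 3–5.
U+0637 → 2-byte form D8 B7 at offsets 6–7.
U+016B → 2-byte form C5 AB at offsets 8–9.
U+25BE → 3-byte form E2 96 BE at offsets 10–12.
Offset 10 falls in char 5's range; it's byte 1 of E2 96 BE = 0xE2.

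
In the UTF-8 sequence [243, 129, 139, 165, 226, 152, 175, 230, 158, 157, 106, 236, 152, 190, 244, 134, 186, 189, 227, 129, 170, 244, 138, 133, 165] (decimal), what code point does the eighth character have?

U+10A165

Offset 0: leading byte 0xF3 = 11110011 → 4-byte char #1 = F3 81 8B A5.
Offset 4: leading byte 0xE2 = 11100010 → 3-byte char #2 = E2 98 AF.
Offset 7: leading byte 0xE6 = 11100110 → 3-byte char #3 = E6 9E 9D.
Offset 10: leading byte 0x6A = 01101010 → 1-byte char #4 = 6A.
Offset 11: leading byte 0xEC = 11101100 → 3-byte char #5 = EC 98 BE.
Offset 14: leading byte 0xF4 = 11110100 → 4-byte char #6 = F4 86 BA BD.
Offset 18: leading byte 0xE3 = 11100011 → 3-byte char #7 = E3 81 AA.
Offset 21: leading byte 0xF4 = 11110100 → 4-byte char #8 = F4 8A 85 A5.
Leading byte 0xF4 = 11110100 matches 11110xxx → 4-byte sequence.
Byte 1: 0xF4 = 11110100, payload 100 (3 bits).
Byte 2: 0x8A = 10001010 (10xxxxxx ✓), payload 001010.
Byte 3: 0x85 = 10000101 (10xxxxxx ✓), payload 000101.
Byte 4: 0xA5 = 10100101 (10xxxxxx ✓), payload 100101.
Concatenate: 100001010000101100101 = 0x10A165 (21 bits → U+10A165).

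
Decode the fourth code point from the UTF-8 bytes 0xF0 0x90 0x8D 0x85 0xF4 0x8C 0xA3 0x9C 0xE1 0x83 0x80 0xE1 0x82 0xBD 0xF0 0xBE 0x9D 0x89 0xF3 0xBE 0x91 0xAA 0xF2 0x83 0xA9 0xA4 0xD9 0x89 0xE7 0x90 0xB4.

Offset 0: leading byte 0xF0 = 11110000 → 4-byte char #1 = F0 90 8D 85.
Offset 4: leading byte 0xF4 = 11110100 → 4-byte char #2 = F4 8C A3 9C.
Offset 8: leading byte 0xE1 = 11100001 → 3-byte char #3 = E1 83 80.
Offset 11: leading byte 0xE1 = 11100001 → 3-byte char #4 = E1 82 BD.
Leading byte 0xE1 = 11100001 matches 1110xxxx → 3-byte sequence.
Byte 1: 0xE1 = 11100001, payload 0001 (4 bits).
Byte 2: 0x82 = 10000010 (10xxxxxx ✓), payload 000010.
Byte 3: 0xBD = 10111101 (10xxxxxx ✓), payload 111101.
Concatenate: 0001000010111101 = 0x10BD (16 bits → U+10BD).

U+10BD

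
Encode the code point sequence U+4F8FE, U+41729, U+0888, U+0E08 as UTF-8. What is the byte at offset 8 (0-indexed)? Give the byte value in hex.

U+4F8FE → 4-byte form F1 8F A3 BE at offsets 0–3.
U+41729 → 4-byte form F1 81 9C A9 at offsets 4–7.
U+0888 → 3-byte form E0 A2 88 at offsets 8–10.
Offset 8 falls in char 3's range; it's byte 1 of E0 A2 88 = 0xE0.

0xE0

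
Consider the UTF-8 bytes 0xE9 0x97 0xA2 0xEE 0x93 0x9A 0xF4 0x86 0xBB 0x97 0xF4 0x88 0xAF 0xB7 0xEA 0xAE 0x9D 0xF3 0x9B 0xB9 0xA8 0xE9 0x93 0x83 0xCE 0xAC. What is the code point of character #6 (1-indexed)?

U+DBE68

Offset 0: leading byte 0xE9 = 11101001 → 3-byte char #1 = E9 97 A2.
Offset 3: leading byte 0xEE = 11101110 → 3-byte char #2 = EE 93 9A.
Offset 6: leading byte 0xF4 = 11110100 → 4-byte char #3 = F4 86 BB 97.
Offset 10: leading byte 0xF4 = 11110100 → 4-byte char #4 = F4 88 AF B7.
Offset 14: leading byte 0xEA = 11101010 → 3-byte char #5 = EA AE 9D.
Offset 17: leading byte 0xF3 = 11110011 → 4-byte char #6 = F3 9B B9 A8.
Leading byte 0xF3 = 11110011 matches 11110xxx → 4-byte sequence.
Byte 1: 0xF3 = 11110011, payload 011 (3 bits).
Byte 2: 0x9B = 10011011 (10xxxxxx ✓), payload 011011.
Byte 3: 0xB9 = 10111001 (10xxxxxx ✓), payload 111001.
Byte 4: 0xA8 = 10101000 (10xxxxxx ✓), payload 101000.
Concatenate: 011011011111001101000 = 0xDBE68 (21 bits → U+DBE68).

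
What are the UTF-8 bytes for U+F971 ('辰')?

EF A5 B1

U+F971 = 0xF971 = 63857 decimal. In range U+0800–U+FFFF → 3-byte form: 1110xxxx 10xxxxxx 10xxxxxx.
Binary (16 bits): 1111100101110001.
Split 4+6+6: 1111 | 100101 | 110001.
Byte 1: 11101111 = 0xEF.
Byte 2: 10100101 = 0xA5.
Byte 3: 10110001 = 0xB1.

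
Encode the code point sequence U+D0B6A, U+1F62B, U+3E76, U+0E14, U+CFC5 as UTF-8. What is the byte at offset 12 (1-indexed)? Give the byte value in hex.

1-indexed offset 12 is 0-indexed offset 11.
U+D0B6A → 4-byte form F3 90 AD AA at offsets 0–3.
U+1F62B → 4-byte form F0 9F 98 AB at offsets 4–7.
U+3E76 → 3-byte form E3 B9 B6 at offsets 8–10.
U+0E14 → 3-byte form E0 B8 94 at offsets 11–13.
Offset 11 falls in char 4's range; it's byte 1 of E0 B8 94 = 0xE0.

0xE0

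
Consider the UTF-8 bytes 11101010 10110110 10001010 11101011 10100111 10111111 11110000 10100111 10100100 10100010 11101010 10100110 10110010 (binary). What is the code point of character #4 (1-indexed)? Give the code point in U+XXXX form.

U+A9B2

Offset 0: leading byte 0xEA = 11101010 → 3-byte char #1 = EA B6 8A.
Offset 3: leading byte 0xEB = 11101011 → 3-byte char #2 = EB A7 BF.
Offset 6: leading byte 0xF0 = 11110000 → 4-byte char #3 = F0 A7 A4 A2.
Offset 10: leading byte 0xEA = 11101010 → 3-byte char #4 = EA A6 B2.
Leading byte 0xEA = 11101010 matches 1110xxxx → 3-byte sequence.
Byte 1: 0xEA = 11101010, payload 1010 (4 bits).
Byte 2: 0xA6 = 10100110 (10xxxxxx ✓), payload 100110.
Byte 3: 0xB2 = 10110010 (10xxxxxx ✓), payload 110010.
Concatenate: 1010100110110010 = 0xA9B2 (16 bits → U+A9B2).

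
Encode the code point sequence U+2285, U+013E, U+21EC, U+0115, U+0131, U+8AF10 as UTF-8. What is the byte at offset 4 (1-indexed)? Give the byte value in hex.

1-indexed offset 4 is 0-indexed offset 3.
U+2285 → 3-byte form E2 8A 85 at offsets 0–2.
U+013E → 2-byte form C4 BE at offsets 3–4.
Offset 3 falls in char 2's range; it's byte 1 of C4 BE = 0xC4.

0xC4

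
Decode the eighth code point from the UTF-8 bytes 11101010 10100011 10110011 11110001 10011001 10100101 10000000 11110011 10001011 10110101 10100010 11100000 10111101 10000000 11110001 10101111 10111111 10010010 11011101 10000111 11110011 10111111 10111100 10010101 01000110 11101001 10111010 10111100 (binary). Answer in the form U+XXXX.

Offset 0: leading byte 0xEA = 11101010 → 3-byte char #1 = EA A3 B3.
Offset 3: leading byte 0xF1 = 11110001 → 4-byte char #2 = F1 99 A5 80.
Offset 7: leading byte 0xF3 = 11110011 → 4-byte char #3 = F3 8B B5 A2.
Offset 11: leading byte 0xE0 = 11100000 → 3-byte char #4 = E0 BD 80.
Offset 14: leading byte 0xF1 = 11110001 → 4-byte char #5 = F1 AF BF 92.
Offset 18: leading byte 0xDD = 11011101 → 2-byte char #6 = DD 87.
Offset 20: leading byte 0xF3 = 11110011 → 4-byte char #7 = F3 BF BC 95.
Offset 24: leading byte 0x46 = 01000110 → 1-byte char #8 = 46.
Leading byte 0x46 = 01000110 matches 0xxxxxxx → 1-byte sequence.
Byte 1: 0x46 = 01000110, payload 1000110 (7 bits).
Concatenate: 1000110 = 0x46 (7 bits → U+0046).

U+0046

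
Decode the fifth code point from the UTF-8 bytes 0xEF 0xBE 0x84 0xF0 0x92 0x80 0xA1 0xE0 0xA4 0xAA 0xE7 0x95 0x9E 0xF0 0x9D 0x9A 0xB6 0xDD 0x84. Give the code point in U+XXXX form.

Offset 0: leading byte 0xEF = 11101111 → 3-byte char #1 = EF BE 84.
Offset 3: leading byte 0xF0 = 11110000 → 4-byte char #2 = F0 92 80 A1.
Offset 7: leading byte 0xE0 = 11100000 → 3-byte char #3 = E0 A4 AA.
Offset 10: leading byte 0xE7 = 11100111 → 3-byte char #4 = E7 95 9E.
Offset 13: leading byte 0xF0 = 11110000 → 4-byte char #5 = F0 9D 9A B6.
Leading byte 0xF0 = 11110000 matches 11110xxx → 4-byte sequence.
Byte 1: 0xF0 = 11110000, payload 000 (3 bits).
Byte 2: 0x9D = 10011101 (10xxxxxx ✓), payload 011101.
Byte 3: 0x9A = 10011010 (10xxxxxx ✓), payload 011010.
Byte 4: 0xB6 = 10110110 (10xxxxxx ✓), payload 110110.
Concatenate: 000011101011010110110 = 0x1D6B6 (21 bits → U+1D6B6).

U+1D6B6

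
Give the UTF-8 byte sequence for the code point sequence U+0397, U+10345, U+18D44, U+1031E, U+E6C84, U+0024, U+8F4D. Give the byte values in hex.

CE 97 F0 90 8D 85 F0 98 B5 84 F0 90 8C 9E F3 A6 B2 84 24 E8 BD 8D

U+0397: 2-byte form → CE 97.
U+10345: 4-byte form → F0 90 8D 85.
U+18D44: 4-byte form → F0 98 B5 84.
U+1031E: 4-byte form → F0 90 8C 9E.
U+E6C84: 4-byte form → F3 A6 B2 84.
U+0024: 1-byte form → 24.
U+8F4D: 3-byte form → E8 BD 8D.
Concatenated (22 bytes): CE 97 F0 90 8D 85 F0 98 B5 84 F0 90 8C 9E F3 A6 B2 84 24 E8 BD 8D.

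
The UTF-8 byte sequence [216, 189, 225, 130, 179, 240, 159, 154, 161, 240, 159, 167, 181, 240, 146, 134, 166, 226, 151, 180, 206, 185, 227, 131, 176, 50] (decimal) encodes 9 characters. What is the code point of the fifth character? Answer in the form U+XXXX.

Offset 0: leading byte 0xD8 = 11011000 → 2-byte char #1 = D8 BD.
Offset 2: leading byte 0xE1 = 11100001 → 3-byte char #2 = E1 82 B3.
Offset 5: leading byte 0xF0 = 11110000 → 4-byte char #3 = F0 9F 9A A1.
Offset 9: leading byte 0xF0 = 11110000 → 4-byte char #4 = F0 9F A7 B5.
Offset 13: leading byte 0xF0 = 11110000 → 4-byte char #5 = F0 92 86 A6.
Leading byte 0xF0 = 11110000 matches 11110xxx → 4-byte sequence.
Byte 1: 0xF0 = 11110000, payload 000 (3 bits).
Byte 2: 0x92 = 10010010 (10xxxxxx ✓), payload 010010.
Byte 3: 0x86 = 10000110 (10xxxxxx ✓), payload 000110.
Byte 4: 0xA6 = 10100110 (10xxxxxx ✓), payload 100110.
Concatenate: 000010010000110100110 = 0x121A6 (21 bits → U+121A6).

U+121A6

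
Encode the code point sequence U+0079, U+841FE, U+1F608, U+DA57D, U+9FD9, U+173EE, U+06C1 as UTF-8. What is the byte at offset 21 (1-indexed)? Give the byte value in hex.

0xDB

1-indexed offset 21 is 0-indexed offset 20.
U+0079 → 1-byte form 79 at offsets 0–0.
U+841FE → 4-byte form F2 84 87 BE at offsets 1–4.
U+1F608 → 4-byte form F0 9F 98 88 at offsets 5–8.
U+DA57D → 4-byte form F3 9A 95 BD at offsets 9–12.
U+9FD9 → 3-byte form E9 BF 99 at offsets 13–15.
U+173EE → 4-byte form F0 97 8F AE at offsets 16–19.
U+06C1 → 2-byte form DB 81 at offsets 20–21.
Offset 20 falls in char 7's range; it's byte 1 of DB 81 = 0xDB.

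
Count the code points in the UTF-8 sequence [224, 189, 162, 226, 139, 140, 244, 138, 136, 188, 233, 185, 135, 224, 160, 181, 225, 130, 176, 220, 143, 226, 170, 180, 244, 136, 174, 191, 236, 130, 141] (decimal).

10

Byte at offset 0: 0xE0 = 11100000 → 3-byte char (#1). Advance 3.
Byte at offset 3: 0xE2 = 11100010 → 3-byte char (#2). Advance 3.
Byte at offset 6: 0xF4 = 11110100 → 4-byte char (#3). Advance 4.
Byte at offset 10: 0xE9 = 11101001 → 3-byte char (#4). Advance 3.
Byte at offset 13: 0xE0 = 11100000 → 3-byte char (#5). Advance 3.
Byte at offset 16: 0xE1 = 11100001 → 3-byte char (#6). Advance 3.
Byte at offset 19: 0xDC = 11011100 → 2-byte char (#7). Advance 2.
Byte at offset 21: 0xE2 = 11100010 → 3-byte char (#8). Advance 3.
Byte at offset 24: 0xF4 = 11110100 → 4-byte char (#9). Advance 4.
Byte at offset 28: 0xEC = 11101100 → 3-byte char (#10). Advance 3.
Reached end at offset 31 after 10 code points.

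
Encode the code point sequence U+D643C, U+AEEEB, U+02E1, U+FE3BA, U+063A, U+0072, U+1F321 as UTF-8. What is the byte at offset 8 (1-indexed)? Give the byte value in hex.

0xAB

1-indexed offset 8 is 0-indexed offset 7.
U+D643C → 4-byte form F3 96 90 BC at offsets 0–3.
U+AEEEB → 4-byte form F2 AE BB AB at offsets 4–7.
Offset 7 falls in char 2's range; it's byte 4 of F2 AE BB AB = 0xAB.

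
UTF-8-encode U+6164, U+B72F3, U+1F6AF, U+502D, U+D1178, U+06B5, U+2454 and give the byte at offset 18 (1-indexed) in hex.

1-indexed offset 18 is 0-indexed offset 17.
U+6164 → 3-byte form E6 85 A4 at offsets 0–2.
U+B72F3 → 4-byte form F2 B7 8B B3 at offsets 3–6.
U+1F6AF → 4-byte form F0 9F 9A AF at offsets 7–10.
U+502D → 3-byte form E5 80 AD at offsets 11–13.
U+D1178 → 4-byte form F3 91 85 B8 at offsets 14–17.
Offset 17 falls in char 5's range; it's byte 4 of F3 91 85 B8 = 0xB8.

0xB8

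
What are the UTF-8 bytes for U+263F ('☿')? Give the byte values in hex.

E2 98 BF

U+263F = 0x263F = 9791 decimal. In range U+0800–U+FFFF → 3-byte form: 1110xxxx 10xxxxxx 10xxxxxx.
Binary (16 bits): 0010011000111111.
Split 4+6+6: 0010 | 011000 | 111111.
Byte 1: 11100010 = 0xE2.
Byte 2: 10011000 = 0x98.
Byte 3: 10111111 = 0xBF.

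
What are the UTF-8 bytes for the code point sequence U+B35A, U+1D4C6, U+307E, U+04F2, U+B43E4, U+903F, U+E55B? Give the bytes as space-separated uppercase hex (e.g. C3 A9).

EB 8D 9A F0 9D 93 86 E3 81 BE D3 B2 F2 B4 8F A4 E9 80 BF EE 95 9B

U+B35A: 3-byte form → EB 8D 9A.
U+1D4C6: 4-byte form → F0 9D 93 86.
U+307E: 3-byte form → E3 81 BE.
U+04F2: 2-byte form → D3 B2.
U+B43E4: 4-byte form → F2 B4 8F A4.
U+903F: 3-byte form → E9 80 BF.
U+E55B: 3-byte form → EE 95 9B.
Concatenated (22 bytes): EB 8D 9A F0 9D 93 86 E3 81 BE D3 B2 F2 B4 8F A4 E9 80 BF EE 95 9B.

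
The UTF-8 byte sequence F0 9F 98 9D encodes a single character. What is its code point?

Leading byte 0xF0 = 11110000 matches 11110xxx → 4-byte sequence.
Byte 1: 0xF0 = 11110000, payload 000 (3 bits).
Byte 2: 0x9F = 10011111 (10xxxxxx ✓), payload 011111.
Byte 3: 0x98 = 10011000 (10xxxxxx ✓), payload 011000.
Byte 4: 0x9D = 10011101 (10xxxxxx ✓), payload 011101.
Concatenate: 000011111011000011101 = 0x1F61D (21 bits → U+1F61D).

U+1F61D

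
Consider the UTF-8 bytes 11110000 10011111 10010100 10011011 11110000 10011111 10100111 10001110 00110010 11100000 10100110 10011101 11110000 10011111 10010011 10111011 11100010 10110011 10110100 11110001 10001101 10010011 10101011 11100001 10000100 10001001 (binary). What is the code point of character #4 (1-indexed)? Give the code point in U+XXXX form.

Offset 0: leading byte 0xF0 = 11110000 → 4-byte char #1 = F0 9F 94 9B.
Offset 4: leading byte 0xF0 = 11110000 → 4-byte char #2 = F0 9F A7 8E.
Offset 8: leading byte 0x32 = 00110010 → 1-byte char #3 = 32.
Offset 9: leading byte 0xE0 = 11100000 → 3-byte char #4 = E0 A6 9D.
Leading byte 0xE0 = 11100000 matches 1110xxxx → 3-byte sequence.
Byte 1: 0xE0 = 11100000, payload 0000 (4 bits).
Byte 2: 0xA6 = 10100110 (10xxxxxx ✓), payload 100110.
Byte 3: 0x9D = 10011101 (10xxxxxx ✓), payload 011101.
Concatenate: 0000100110011101 = 0x99D (16 bits → U+099D).

U+099D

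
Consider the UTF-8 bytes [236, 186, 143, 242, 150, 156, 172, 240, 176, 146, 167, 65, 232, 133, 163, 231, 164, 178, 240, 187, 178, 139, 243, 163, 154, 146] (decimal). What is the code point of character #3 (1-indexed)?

U+304A7

Offset 0: leading byte 0xEC = 11101100 → 3-byte char #1 = EC BA 8F.
Offset 3: leading byte 0xF2 = 11110010 → 4-byte char #2 = F2 96 9C AC.
Offset 7: leading byte 0xF0 = 11110000 → 4-byte char #3 = F0 B0 92 A7.
Leading byte 0xF0 = 11110000 matches 11110xxx → 4-byte sequence.
Byte 1: 0xF0 = 11110000, payload 000 (3 bits).
Byte 2: 0xB0 = 10110000 (10xxxxxx ✓), payload 110000.
Byte 3: 0x92 = 10010010 (10xxxxxx ✓), payload 010010.
Byte 4: 0xA7 = 10100111 (10xxxxxx ✓), payload 100111.
Concatenate: 000110000010010100111 = 0x304A7 (21 bits → U+304A7).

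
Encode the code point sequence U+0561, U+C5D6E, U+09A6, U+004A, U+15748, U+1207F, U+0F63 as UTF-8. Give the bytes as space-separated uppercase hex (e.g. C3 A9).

D5 A1 F3 85 B5 AE E0 A6 A6 4A F0 95 9D 88 F0 92 81 BF E0 BD A3

U+0561: 2-byte form → D5 A1.
U+C5D6E: 4-byte form → F3 85 B5 AE.
U+09A6: 3-byte form → E0 A6 A6.
U+004A: 1-byte form → 4A.
U+15748: 4-byte form → F0 95 9D 88.
U+1207F: 4-byte form → F0 92 81 BF.
U+0F63: 3-byte form → E0 BD A3.
Concatenated (21 bytes): D5 A1 F3 85 B5 AE E0 A6 A6 4A F0 95 9D 88 F0 92 81 BF E0 BD A3.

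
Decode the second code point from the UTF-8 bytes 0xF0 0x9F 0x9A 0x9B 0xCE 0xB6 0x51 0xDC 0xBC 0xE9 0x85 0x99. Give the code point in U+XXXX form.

U+03B6

Offset 0: leading byte 0xF0 = 11110000 → 4-byte char #1 = F0 9F 9A 9B.
Offset 4: leading byte 0xCE = 11001110 → 2-byte char #2 = CE B6.
Leading byte 0xCE = 11001110 matches 110xxxxx → 2-byte sequence.
Byte 1: 0xCE = 11001110, payload 01110 (5 bits).
Byte 2: 0xB6 = 10110110 (10xxxxxx ✓), payload 110110.
Concatenate: 01110110110 = 0x3B6 (11 bits → U+03B6).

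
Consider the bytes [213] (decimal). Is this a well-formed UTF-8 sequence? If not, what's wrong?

invalid (sequence truncated)

Leading byte 0xD5 = 11010101 → 2-byte form, but only 1 byte is present.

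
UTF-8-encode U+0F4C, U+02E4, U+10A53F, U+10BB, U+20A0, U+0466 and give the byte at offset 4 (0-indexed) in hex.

U+0F4C → 3-byte form E0 BD 8C at offsets 0–2.
U+02E4 → 2-byte form CB A4 at offsets 3–4.
Offset 4 falls in char 2's range; it's byte 2 of CB A4 = 0xA4.

0xA4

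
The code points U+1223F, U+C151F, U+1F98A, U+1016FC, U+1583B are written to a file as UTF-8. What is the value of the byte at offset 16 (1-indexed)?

1-indexed offset 16 is 0-indexed offset 15.
U+1223F → 4-byte form F0 92 88 BF at offsets 0–3.
U+C151F → 4-byte form F3 81 94 9F at offsets 4–7.
U+1F98A → 4-byte form F0 9F A6 8A at offsets 8–11.
U+1016FC → 4-byte form F4 81 9B BC at offsets 12–15.
Offset 15 falls in char 4's range; it's byte 4 of F4 81 9B BC = 0xBC.

0xBC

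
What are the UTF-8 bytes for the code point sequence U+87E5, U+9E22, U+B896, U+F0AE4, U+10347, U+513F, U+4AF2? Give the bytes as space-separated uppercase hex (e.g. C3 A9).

U+87E5: 3-byte form → E8 9F A5.
U+9E22: 3-byte form → E9 B8 A2.
U+B896: 3-byte form → EB A2 96.
U+F0AE4: 4-byte form → F3 B0 AB A4.
U+10347: 4-byte form → F0 90 8D 87.
U+513F: 3-byte form → E5 84 BF.
U+4AF2: 3-byte form → E4 AB B2.
Concatenated (23 bytes): E8 9F A5 E9 B8 A2 EB A2 96 F3 B0 AB A4 F0 90 8D 87 E5 84 BF E4 AB B2.

E8 9F A5 E9 B8 A2 EB A2 96 F3 B0 AB A4 F0 90 8D 87 E5 84 BF E4 AB B2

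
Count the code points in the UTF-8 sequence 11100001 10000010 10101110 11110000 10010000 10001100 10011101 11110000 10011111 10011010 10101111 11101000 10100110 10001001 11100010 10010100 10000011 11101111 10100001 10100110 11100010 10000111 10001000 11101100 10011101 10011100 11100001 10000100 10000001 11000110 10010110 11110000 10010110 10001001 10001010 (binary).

11

Byte at offset 0: 0xE1 = 11100001 → 3-byte char (#1). Advance 3.
Byte at offset 3: 0xF0 = 11110000 → 4-byte char (#2). Advance 4.
Byte at offset 7: 0xF0 = 11110000 → 4-byte char (#3). Advance 4.
Byte at offset 11: 0xE8 = 11101000 → 3-byte char (#4). Advance 3.
Byte at offset 14: 0xE2 = 11100010 → 3-byte char (#5). Advance 3.
Byte at offset 17: 0xEF = 11101111 → 3-byte char (#6). Advance 3.
Byte at offset 20: 0xE2 = 11100010 → 3-byte char (#7). Advance 3.
Byte at offset 23: 0xEC = 11101100 → 3-byte char (#8). Advance 3.
Byte at offset 26: 0xE1 = 11100001 → 3-byte char (#9). Advance 3.
Byte at offset 29: 0xC6 = 11000110 → 2-byte char (#10). Advance 2.
Byte at offset 31: 0xF0 = 11110000 → 4-byte char (#11). Advance 4.
Reached end at offset 35 after 11 code points.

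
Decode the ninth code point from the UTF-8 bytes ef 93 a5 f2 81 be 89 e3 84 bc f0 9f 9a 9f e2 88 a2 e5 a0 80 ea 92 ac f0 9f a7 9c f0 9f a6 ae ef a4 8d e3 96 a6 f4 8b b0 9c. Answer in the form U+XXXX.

Offset 0: leading byte 0xEF = 11101111 → 3-byte char #1 = EF 93 A5.
Offset 3: leading byte 0xF2 = 11110010 → 4-byte char #2 = F2 81 BE 89.
Offset 7: leading byte 0xE3 = 11100011 → 3-byte char #3 = E3 84 BC.
Offset 10: leading byte 0xF0 = 11110000 → 4-byte char #4 = F0 9F 9A 9F.
Offset 14: leading byte 0xE2 = 11100010 → 3-byte char #5 = E2 88 A2.
Offset 17: leading byte 0xE5 = 11100101 → 3-byte char #6 = E5 A0 80.
Offset 20: leading byte 0xEA = 11101010 → 3-byte char #7 = EA 92 AC.
Offset 23: leading byte 0xF0 = 11110000 → 4-byte char #8 = F0 9F A7 9C.
Offset 27: leading byte 0xF0 = 11110000 → 4-byte char #9 = F0 9F A6 AE.
Leading byte 0xF0 = 11110000 matches 11110xxx → 4-byte sequence.
Byte 1: 0xF0 = 11110000, payload 000 (3 bits).
Byte 2: 0x9F = 10011111 (10xxxxxx ✓), payload 011111.
Byte 3: 0xA6 = 10100110 (10xxxxxx ✓), payload 100110.
Byte 4: 0xAE = 10101110 (10xxxxxx ✓), payload 101110.
Concatenate: 000011111100110101110 = 0x1F9AE (21 bits → U+1F9AE).

U+1F9AE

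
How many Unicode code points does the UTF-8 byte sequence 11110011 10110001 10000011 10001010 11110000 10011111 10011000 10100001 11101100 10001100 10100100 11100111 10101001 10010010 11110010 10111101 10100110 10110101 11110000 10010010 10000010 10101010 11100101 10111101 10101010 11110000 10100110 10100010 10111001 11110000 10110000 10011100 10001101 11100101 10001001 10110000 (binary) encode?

Byte at offset 0: 0xF3 = 11110011 → 4-byte char (#1). Advance 4.
Byte at offset 4: 0xF0 = 11110000 → 4-byte char (#2). Advance 4.
Byte at offset 8: 0xEC = 11101100 → 3-byte char (#3). Advance 3.
Byte at offset 11: 0xE7 = 11100111 → 3-byte char (#4). Advance 3.
Byte at offset 14: 0xF2 = 11110010 → 4-byte char (#5). Advance 4.
Byte at offset 18: 0xF0 = 11110000 → 4-byte char (#6). Advance 4.
Byte at offset 22: 0xE5 = 11100101 → 3-byte char (#7). Advance 3.
Byte at offset 25: 0xF0 = 11110000 → 4-byte char (#8). Advance 4.
Byte at offset 29: 0xF0 = 11110000 → 4-byte char (#9). Advance 4.
Byte at offset 33: 0xE5 = 11100101 → 3-byte char (#10). Advance 3.
Reached end at offset 36 after 10 code points.

10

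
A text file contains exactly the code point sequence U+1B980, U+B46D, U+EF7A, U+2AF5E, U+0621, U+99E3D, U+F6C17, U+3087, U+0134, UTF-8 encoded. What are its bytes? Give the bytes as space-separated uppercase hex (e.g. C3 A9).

F0 9B A6 80 EB 91 AD EE BD BA F0 AA BD 9E D8 A1 F2 99 B8 BD F3 B6 B0 97 E3 82 87 C4 B4

U+1B980: 4-byte form → F0 9B A6 80.
U+B46D: 3-byte form → EB 91 AD.
U+EF7A: 3-byte form → EE BD BA.
U+2AF5E: 4-byte form → F0 AA BD 9E.
U+0621: 2-byte form → D8 A1.
U+99E3D: 4-byte form → F2 99 B8 BD.
U+F6C17: 4-byte form → F3 B6 B0 97.
U+3087: 3-byte form → E3 82 87.
U+0134: 2-byte form → C4 B4.
Concatenated (29 bytes): F0 9B A6 80 EB 91 AD EE BD BA F0 AA BD 9E D8 A1 F2 99 B8 BD F3 B6 B0 97 E3 82 87 C4 B4.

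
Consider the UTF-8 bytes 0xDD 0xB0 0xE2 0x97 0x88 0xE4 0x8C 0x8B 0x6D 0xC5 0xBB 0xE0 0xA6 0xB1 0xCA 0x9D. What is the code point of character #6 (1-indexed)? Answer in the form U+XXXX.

U+09B1

Offset 0: leading byte 0xDD = 11011101 → 2-byte char #1 = DD B0.
Offset 2: leading byte 0xE2 = 11100010 → 3-byte char #2 = E2 97 88.
Offset 5: leading byte 0xE4 = 11100100 → 3-byte char #3 = E4 8C 8B.
Offset 8: leading byte 0x6D = 01101101 → 1-byte char #4 = 6D.
Offset 9: leading byte 0xC5 = 11000101 → 2-byte char #5 = C5 BB.
Offset 11: leading byte 0xE0 = 11100000 → 3-byte char #6 = E0 A6 B1.
Leading byte 0xE0 = 11100000 matches 1110xxxx → 3-byte sequence.
Byte 1: 0xE0 = 11100000, payload 0000 (4 bits).
Byte 2: 0xA6 = 10100110 (10xxxxxx ✓), payload 100110.
Byte 3: 0xB1 = 10110001 (10xxxxxx ✓), payload 110001.
Concatenate: 0000100110110001 = 0x9B1 (16 bits → U+09B1).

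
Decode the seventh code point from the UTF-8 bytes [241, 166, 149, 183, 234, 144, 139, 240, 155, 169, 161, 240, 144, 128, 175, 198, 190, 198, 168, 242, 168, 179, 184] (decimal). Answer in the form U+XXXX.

U+A8CF8

Offset 0: leading byte 0xF1 = 11110001 → 4-byte char #1 = F1 A6 95 B7.
Offset 4: leading byte 0xEA = 11101010 → 3-byte char #2 = EA 90 8B.
Offset 7: leading byte 0xF0 = 11110000 → 4-byte char #3 = F0 9B A9 A1.
Offset 11: leading byte 0xF0 = 11110000 → 4-byte char #4 = F0 90 80 AF.
Offset 15: leading byte 0xC6 = 11000110 → 2-byte char #5 = C6 BE.
Offset 17: leading byte 0xC6 = 11000110 → 2-byte char #6 = C6 A8.
Offset 19: leading byte 0xF2 = 11110010 → 4-byte char #7 = F2 A8 B3 B8.
Leading byte 0xF2 = 11110010 matches 11110xxx → 4-byte sequence.
Byte 1: 0xF2 = 11110010, payload 010 (3 bits).
Byte 2: 0xA8 = 10101000 (10xxxxxx ✓), payload 101000.
Byte 3: 0xB3 = 10110011 (10xxxxxx ✓), payload 110011.
Byte 4: 0xB8 = 10111000 (10xxxxxx ✓), payload 111000.
Concatenate: 010101000110011111000 = 0xA8CF8 (21 bits → U+A8CF8).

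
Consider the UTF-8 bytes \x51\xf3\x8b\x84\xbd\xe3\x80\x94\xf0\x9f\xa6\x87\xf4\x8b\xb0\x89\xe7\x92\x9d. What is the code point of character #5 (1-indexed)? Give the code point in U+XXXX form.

Offset 0: leading byte 0x51 = 01010001 → 1-byte char #1 = 51.
Offset 1: leading byte 0xF3 = 11110011 → 4-byte char #2 = F3 8B 84 BD.
Offset 5: leading byte 0xE3 = 11100011 → 3-byte char #3 = E3 80 94.
Offset 8: leading byte 0xF0 = 11110000 → 4-byte char #4 = F0 9F A6 87.
Offset 12: leading byte 0xF4 = 11110100 → 4-byte char #5 = F4 8B B0 89.
Leading byte 0xF4 = 11110100 matches 11110xxx → 4-byte sequence.
Byte 1: 0xF4 = 11110100, payload 100 (3 bits).
Byte 2: 0x8B = 10001011 (10xxxxxx ✓), payload 001011.
Byte 3: 0xB0 = 10110000 (10xxxxxx ✓), payload 110000.
Byte 4: 0x89 = 10001001 (10xxxxxx ✓), payload 001001.
Concatenate: 100001011110000001001 = 0x10BC09 (21 bits → U+10BC09).

U+10BC09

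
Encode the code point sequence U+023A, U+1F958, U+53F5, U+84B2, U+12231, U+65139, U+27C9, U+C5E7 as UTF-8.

C8 BA F0 9F A5 98 E5 8F B5 E8 92 B2 F0 92 88 B1 F1 A5 84 B9 E2 9F 89 EC 97 A7

U+023A: 2-byte form → C8 BA.
U+1F958: 4-byte form → F0 9F A5 98.
U+53F5: 3-byte form → E5 8F B5.
U+84B2: 3-byte form → E8 92 B2.
U+12231: 4-byte form → F0 92 88 B1.
U+65139: 4-byte form → F1 A5 84 B9.
U+27C9: 3-byte form → E2 9F 89.
U+C5E7: 3-byte form → EC 97 A7.
Concatenated (26 bytes): C8 BA F0 9F A5 98 E5 8F B5 E8 92 B2 F0 92 88 B1 F1 A5 84 B9 E2 9F 89 EC 97 A7.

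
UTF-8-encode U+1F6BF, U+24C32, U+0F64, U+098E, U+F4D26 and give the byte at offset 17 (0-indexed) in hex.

U+1F6BF → 4-byte form F0 9F 9A BF at offsets 0–3.
U+24C32 → 4-byte form F0 A4 B0 B2 at offsets 4–7.
U+0F64 → 3-byte form E0 BD A4 at offsets 8–10.
U+098E → 3-byte form E0 A6 8E at offsets 11–13.
U+F4D26 → 4-byte form F3 B4 B4 A6 at offsets 14–17.
Offset 17 falls in char 5's range; it's byte 4 of F3 B4 B4 A6 = 0xA6.

0xA6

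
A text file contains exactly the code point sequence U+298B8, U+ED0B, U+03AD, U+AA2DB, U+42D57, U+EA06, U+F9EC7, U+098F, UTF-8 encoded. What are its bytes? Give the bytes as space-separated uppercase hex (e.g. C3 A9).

U+298B8: 4-byte form → F0 A9 A2 B8.
U+ED0B: 3-byte form → EE B4 8B.
U+03AD: 2-byte form → CE AD.
U+AA2DB: 4-byte form → F2 AA 8B 9B.
U+42D57: 4-byte form → F1 82 B5 97.
U+EA06: 3-byte form → EE A8 86.
U+F9EC7: 4-byte form → F3 B9 BB 87.
U+098F: 3-byte form → E0 A6 8F.
Concatenated (27 bytes): F0 A9 A2 B8 EE B4 8B CE AD F2 AA 8B 9B F1 82 B5 97 EE A8 86 F3 B9 BB 87 E0 A6 8F.

F0 A9 A2 B8 EE B4 8B CE AD F2 AA 8B 9B F1 82 B5 97 EE A8 86 F3 B9 BB 87 E0 A6 8F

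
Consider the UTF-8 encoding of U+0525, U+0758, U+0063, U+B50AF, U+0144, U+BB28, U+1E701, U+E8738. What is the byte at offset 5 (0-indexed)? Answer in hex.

0xF2

U+0525 → 2-byte form D4 A5 at offsets 0–1.
U+0758 → 2-byte form DD 98 at offsets 2–3.
U+0063 → 1-byte form 63 at offsets 4–4.
U+B50AF → 4-byte form F2 B5 82 AF at offsets 5–8.
Offset 5 falls in char 4's range; it's byte 1 of F2 B5 82 AF = 0xF2.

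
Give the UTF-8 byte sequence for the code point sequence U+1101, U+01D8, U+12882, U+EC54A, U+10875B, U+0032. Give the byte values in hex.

U+1101: 3-byte form → E1 84 81.
U+01D8: 2-byte form → C7 98.
U+12882: 4-byte form → F0 92 A2 82.
U+EC54A: 4-byte form → F3 AC 95 8A.
U+10875B: 4-byte form → F4 88 9D 9B.
U+0032: 1-byte form → 32.
Concatenated (18 bytes): E1 84 81 C7 98 F0 92 A2 82 F3 AC 95 8A F4 88 9D 9B 32.

E1 84 81 C7 98 F0 92 A2 82 F3 AC 95 8A F4 88 9D 9B 32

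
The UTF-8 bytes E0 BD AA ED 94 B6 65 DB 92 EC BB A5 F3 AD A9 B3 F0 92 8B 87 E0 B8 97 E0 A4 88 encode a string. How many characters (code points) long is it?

9

Byte at offset 0: 0xE0 = 11100000 → 3-byte char (#1). Advance 3.
Byte at offset 3: 0xED = 11101101 → 3-byte char (#2). Advance 3.
Byte at offset 6: 0x65 = 01100101 → 1-byte char (#3). Advance 1.
Byte at offset 7: 0xDB = 11011011 → 2-byte char (#4). Advance 2.
Byte at offset 9: 0xEC = 11101100 → 3-byte char (#5). Advance 3.
Byte at offset 12: 0xF3 = 11110011 → 4-byte char (#6). Advance 4.
Byte at offset 16: 0xF0 = 11110000 → 4-byte char (#7). Advance 4.
Byte at offset 20: 0xE0 = 11100000 → 3-byte char (#8). Advance 3.
Byte at offset 23: 0xE0 = 11100000 → 3-byte char (#9). Advance 3.
Reached end at offset 26 after 9 code points.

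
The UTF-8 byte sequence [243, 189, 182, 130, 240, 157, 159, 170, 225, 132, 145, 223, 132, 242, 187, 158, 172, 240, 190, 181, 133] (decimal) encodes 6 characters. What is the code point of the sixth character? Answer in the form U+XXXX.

Offset 0: leading byte 0xF3 = 11110011 → 4-byte char #1 = F3 BD B6 82.
Offset 4: leading byte 0xF0 = 11110000 → 4-byte char #2 = F0 9D 9F AA.
Offset 8: leading byte 0xE1 = 11100001 → 3-byte char #3 = E1 84 91.
Offset 11: leading byte 0xDF = 11011111 → 2-byte char #4 = DF 84.
Offset 13: leading byte 0xF2 = 11110010 → 4-byte char #5 = F2 BB 9E AC.
Offset 17: leading byte 0xF0 = 11110000 → 4-byte char #6 = F0 BE B5 85.
Leading byte 0xF0 = 11110000 matches 11110xxx → 4-byte sequence.
Byte 1: 0xF0 = 11110000, payload 000 (3 bits).
Byte 2: 0xBE = 10111110 (10xxxxxx ✓), payload 111110.
Byte 3: 0xB5 = 10110101 (10xxxxxx ✓), payload 110101.
Byte 4: 0x85 = 10000101 (10xxxxxx ✓), payload 000101.
Concatenate: 000111110110101000101 = 0x3ED45 (21 bits → U+3ED45).

U+3ED45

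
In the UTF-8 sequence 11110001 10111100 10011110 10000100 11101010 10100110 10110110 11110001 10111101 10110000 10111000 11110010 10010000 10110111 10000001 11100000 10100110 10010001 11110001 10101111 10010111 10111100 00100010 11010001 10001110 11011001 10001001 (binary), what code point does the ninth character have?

Offset 0: leading byte 0xF1 = 11110001 → 4-byte char #1 = F1 BC 9E 84.
Offset 4: leading byte 0xEA = 11101010 → 3-byte char #2 = EA A6 B6.
Offset 7: leading byte 0xF1 = 11110001 → 4-byte char #3 = F1 BD B0 B8.
Offset 11: leading byte 0xF2 = 11110010 → 4-byte char #4 = F2 90 B7 81.
Offset 15: leading byte 0xE0 = 11100000 → 3-byte char #5 = E0 A6 91.
Offset 18: leading byte 0xF1 = 11110001 → 4-byte char #6 = F1 AF 97 BC.
Offset 22: leading byte 0x22 = 00100010 → 1-byte char #7 = 22.
Offset 23: leading byte 0xD1 = 11010001 → 2-byte char #8 = D1 8E.
Offset 25: leading byte 0xD9 = 11011001 → 2-byte char #9 = D9 89.
Leading byte 0xD9 = 11011001 matches 110xxxxx → 2-byte sequence.
Byte 1: 0xD9 = 11011001, payload 11001 (5 bits).
Byte 2: 0x89 = 10001001 (10xxxxxx ✓), payload 001001.
Concatenate: 11001001001 = 0x649 (11 bits → U+0649).

U+0649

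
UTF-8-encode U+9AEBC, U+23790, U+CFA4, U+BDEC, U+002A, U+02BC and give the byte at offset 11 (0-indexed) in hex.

U+9AEBC → 4-byte form F2 9A BA BC at offsets 0–3.
U+23790 → 4-byte form F0 A3 9E 90 at offsets 4–7.
U+CFA4 → 3-byte form EC BE A4 at offsets 8–10.
U+BDEC → 3-byte form EB B7 AC at offsets 11–13.
Offset 11 falls in char 4's range; it's byte 1 of EB B7 AC = 0xEB.

0xEB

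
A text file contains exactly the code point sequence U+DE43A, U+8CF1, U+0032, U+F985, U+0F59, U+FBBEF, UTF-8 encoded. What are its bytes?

F3 9E 90 BA E8 B3 B1 32 EF A6 85 E0 BD 99 F3 BB AF AF

U+DE43A: 4-byte form → F3 9E 90 BA.
U+8CF1: 3-byte form → E8 B3 B1.
U+0032: 1-byte form → 32.
U+F985: 3-byte form → EF A6 85.
U+0F59: 3-byte form → E0 BD 99.
U+FBBEF: 4-byte form → F3 BB AF AF.
Concatenated (18 bytes): F3 9E 90 BA E8 B3 B1 32 EF A6 85 E0 BD 99 F3 BB AF AF.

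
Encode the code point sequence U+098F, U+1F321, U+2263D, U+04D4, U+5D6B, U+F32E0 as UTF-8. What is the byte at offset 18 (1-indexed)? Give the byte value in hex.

1-indexed offset 18 is 0-indexed offset 17.
U+098F → 3-byte form E0 A6 8F at offsets 0–2.
U+1F321 → 4-byte form F0 9F 8C A1 at offsets 3–6.
U+2263D → 4-byte form F0 A2 98 BD at offsets 7–10.
U+04D4 → 2-byte form D3 94 at offsets 11–12.
U+5D6B → 3-byte form E5 B5 AB at offsets 13–15.
U+F32E0 → 4-byte form F3 B3 8B A0 at offsets 16–19.
Offset 17 falls in char 6's range; it's byte 2 of F3 B3 8B A0 = 0xB3.

0xB3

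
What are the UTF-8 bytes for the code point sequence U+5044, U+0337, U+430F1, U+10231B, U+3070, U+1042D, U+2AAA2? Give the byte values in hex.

E5 81 84 CC B7 F1 83 83 B1 F4 82 8C 9B E3 81 B0 F0 90 90 AD F0 AA AA A2

U+5044: 3-byte form → E5 81 84.
U+0337: 2-byte form → CC B7.
U+430F1: 4-byte form → F1 83 83 B1.
U+10231B: 4-byte form → F4 82 8C 9B.
U+3070: 3-byte form → E3 81 B0.
U+1042D: 4-byte form → F0 90 90 AD.
U+2AAA2: 4-byte form → F0 AA AA A2.
Concatenated (24 bytes): E5 81 84 CC B7 F1 83 83 B1 F4 82 8C 9B E3 81 B0 F0 90 90 AD F0 AA AA A2.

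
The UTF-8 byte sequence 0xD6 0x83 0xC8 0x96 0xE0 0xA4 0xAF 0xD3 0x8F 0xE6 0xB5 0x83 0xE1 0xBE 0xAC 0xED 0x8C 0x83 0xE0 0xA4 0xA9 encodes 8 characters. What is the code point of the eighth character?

U+0929

Offset 0: leading byte 0xD6 = 11010110 → 2-byte char #1 = D6 83.
Offset 2: leading byte 0xC8 = 11001000 → 2-byte char #2 = C8 96.
Offset 4: leading byte 0xE0 = 11100000 → 3-byte char #3 = E0 A4 AF.
Offset 7: leading byte 0xD3 = 11010011 → 2-byte char #4 = D3 8F.
Offset 9: leading byte 0xE6 = 11100110 → 3-byte char #5 = E6 B5 83.
Offset 12: leading byte 0xE1 = 11100001 → 3-byte char #6 = E1 BE AC.
Offset 15: leading byte 0xED = 11101101 → 3-byte char #7 = ED 8C 83.
Offset 18: leading byte 0xE0 = 11100000 → 3-byte char #8 = E0 A4 A9.
Leading byte 0xE0 = 11100000 matches 1110xxxx → 3-byte sequence.
Byte 1: 0xE0 = 11100000, payload 0000 (4 bits).
Byte 2: 0xA4 = 10100100 (10xxxxxx ✓), payload 100100.
Byte 3: 0xA9 = 10101001 (10xxxxxx ✓), payload 101001.
Concatenate: 0000100100101001 = 0x929 (16 bits → U+0929).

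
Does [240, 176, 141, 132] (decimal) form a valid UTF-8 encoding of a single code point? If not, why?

Leading byte 0xF0 = 11110000 → 4-byte form.
Continuation bytes 0xB0=10110000, 0x8D=10001101, 0x84=10000100 all match 10xxxxxx.
Decoded value 0x30344 is ≥ 0x10000 (shortest form) and not a surrogate.

valid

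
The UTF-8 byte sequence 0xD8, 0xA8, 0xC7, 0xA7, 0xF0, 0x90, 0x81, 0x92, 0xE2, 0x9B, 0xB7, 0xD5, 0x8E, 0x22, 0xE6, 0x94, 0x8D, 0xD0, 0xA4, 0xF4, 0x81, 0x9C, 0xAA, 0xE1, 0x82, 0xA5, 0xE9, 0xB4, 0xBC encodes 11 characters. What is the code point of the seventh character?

U+650D

Offset 0: leading byte 0xD8 = 11011000 → 2-byte char #1 = D8 A8.
Offset 2: leading byte 0xC7 = 11000111 → 2-byte char #2 = C7 A7.
Offset 4: leading byte 0xF0 = 11110000 → 4-byte char #3 = F0 90 81 92.
Offset 8: leading byte 0xE2 = 11100010 → 3-byte char #4 = E2 9B B7.
Offset 11: leading byte 0xD5 = 11010101 → 2-byte char #5 = D5 8E.
Offset 13: leading byte 0x22 = 00100010 → 1-byte char #6 = 22.
Offset 14: leading byte 0xE6 = 11100110 → 3-byte char #7 = E6 94 8D.
Leading byte 0xE6 = 11100110 matches 1110xxxx → 3-byte sequence.
Byte 1: 0xE6 = 11100110, payload 0110 (4 bits).
Byte 2: 0x94 = 10010100 (10xxxxxx ✓), payload 010100.
Byte 3: 0x8D = 10001101 (10xxxxxx ✓), payload 001101.
Concatenate: 0110010100001101 = 0x650D (16 bits → U+650D).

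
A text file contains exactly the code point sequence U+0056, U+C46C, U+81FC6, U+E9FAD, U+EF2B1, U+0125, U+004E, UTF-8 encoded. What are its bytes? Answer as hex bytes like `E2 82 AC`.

U+0056: 1-byte form → 56.
U+C46C: 3-byte form → EC 91 AC.
U+81FC6: 4-byte form → F2 81 BF 86.
U+E9FAD: 4-byte form → F3 A9 BE AD.
U+EF2B1: 4-byte form → F3 AF 8A B1.
U+0125: 2-byte form → C4 A5.
U+004E: 1-byte form → 4E.
Concatenated (19 bytes): 56 EC 91 AC F2 81 BF 86 F3 A9 BE AD F3 AF 8A B1 C4 A5 4E.

56 EC 91 AC F2 81 BF 86 F3 A9 BE AD F3 AF 8A B1 C4 A5 4E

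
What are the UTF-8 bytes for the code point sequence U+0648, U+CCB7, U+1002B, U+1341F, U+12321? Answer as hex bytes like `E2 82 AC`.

D9 88 EC B2 B7 F0 90 80 AB F0 93 90 9F F0 92 8C A1

U+0648: 2-byte form → D9 88.
U+CCB7: 3-byte form → EC B2 B7.
U+1002B: 4-byte form → F0 90 80 AB.
U+1341F: 4-byte form → F0 93 90 9F.
U+12321: 4-byte form → F0 92 8C A1.
Concatenated (17 bytes): D9 88 EC B2 B7 F0 90 80 AB F0 93 90 9F F0 92 8C A1.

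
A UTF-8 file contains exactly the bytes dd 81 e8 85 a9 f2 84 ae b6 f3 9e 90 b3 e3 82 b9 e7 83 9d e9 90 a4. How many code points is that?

7

Byte at offset 0: 0xDD = 11011101 → 2-byte char (#1). Advance 2.
Byte at offset 2: 0xE8 = 11101000 → 3-byte char (#2). Advance 3.
Byte at offset 5: 0xF2 = 11110010 → 4-byte char (#3). Advance 4.
Byte at offset 9: 0xF3 = 11110011 → 4-byte char (#4). Advance 4.
Byte at offset 13: 0xE3 = 11100011 → 3-byte char (#5). Advance 3.
Byte at offset 16: 0xE7 = 11100111 → 3-byte char (#6). Advance 3.
Byte at offset 19: 0xE9 = 11101001 → 3-byte char (#7). Advance 3.
Reached end at offset 22 after 7 code points.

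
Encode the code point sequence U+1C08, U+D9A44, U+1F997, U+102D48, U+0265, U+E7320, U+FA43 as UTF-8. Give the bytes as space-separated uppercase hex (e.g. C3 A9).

E1 B0 88 F3 99 A9 84 F0 9F A6 97 F4 82 B5 88 C9 A5 F3 A7 8C A0 EF A9 83

U+1C08: 3-byte form → E1 B0 88.
U+D9A44: 4-byte form → F3 99 A9 84.
U+1F997: 4-byte form → F0 9F A6 97.
U+102D48: 4-byte form → F4 82 B5 88.
U+0265: 2-byte form → C9 A5.
U+E7320: 4-byte form → F3 A7 8C A0.
U+FA43: 3-byte form → EF A9 83.
Concatenated (24 bytes): E1 B0 88 F3 99 A9 84 F0 9F A6 97 F4 82 B5 88 C9 A5 F3 A7 8C A0 EF A9 83.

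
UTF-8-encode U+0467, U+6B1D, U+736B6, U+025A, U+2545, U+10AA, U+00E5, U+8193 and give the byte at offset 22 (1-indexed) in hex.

0x93

1-indexed offset 22 is 0-indexed offset 21.
U+0467 → 2-byte form D1 A7 at offsets 0–1.
U+6B1D → 3-byte form E6 AC 9D at offsets 2–4.
U+736B6 → 4-byte form F1 B3 9A B6 at offsets 5–8.
U+025A → 2-byte form C9 9A at offsets 9–10.
U+2545 → 3-byte form E2 95 85 at offsets 11–13.
U+10AA → 3-byte form E1 82 AA at offsets 14–16.
U+00E5 → 2-byte form C3 A5 at offsets 17–18.
U+8193 → 3-byte form E8 86 93 at offsets 19–21.
Offset 21 falls in char 8's range; it's byte 3 of E8 86 93 = 0x93.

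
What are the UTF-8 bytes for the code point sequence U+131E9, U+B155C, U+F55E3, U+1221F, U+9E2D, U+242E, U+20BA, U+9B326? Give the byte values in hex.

F0 93 87 A9 F2 B1 95 9C F3 B5 97 A3 F0 92 88 9F E9 B8 AD E2 90 AE E2 82 BA F2 9B 8C A6

U+131E9: 4-byte form → F0 93 87 A9.
U+B155C: 4-byte form → F2 B1 95 9C.
U+F55E3: 4-byte form → F3 B5 97 A3.
U+1221F: 4-byte form → F0 92 88 9F.
U+9E2D: 3-byte form → E9 B8 AD.
U+242E: 3-byte form → E2 90 AE.
U+20BA: 3-byte form → E2 82 BA.
U+9B326: 4-byte form → F2 9B 8C A6.
Concatenated (29 bytes): F0 93 87 A9 F2 B1 95 9C F3 B5 97 A3 F0 92 88 9F E9 B8 AD E2 90 AE E2 82 BA F2 9B 8C A6.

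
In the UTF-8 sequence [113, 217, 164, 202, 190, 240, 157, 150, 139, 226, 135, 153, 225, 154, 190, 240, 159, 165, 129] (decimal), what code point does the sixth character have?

U+16BE

Offset 0: leading byte 0x71 = 01110001 → 1-byte char #1 = 71.
Offset 1: leading byte 0xD9 = 11011001 → 2-byte char #2 = D9 A4.
Offset 3: leading byte 0xCA = 11001010 → 2-byte char #3 = CA BE.
Offset 5: leading byte 0xF0 = 11110000 → 4-byte char #4 = F0 9D 96 8B.
Offset 9: leading byte 0xE2 = 11100010 → 3-byte char #5 = E2 87 99.
Offset 12: leading byte 0xE1 = 11100001 → 3-byte char #6 = E1 9A BE.
Leading byte 0xE1 = 11100001 matches 1110xxxx → 3-byte sequence.
Byte 1: 0xE1 = 11100001, payload 0001 (4 bits).
Byte 2: 0x9A = 10011010 (10xxxxxx ✓), payload 011010.
Byte 3: 0xBE = 10111110 (10xxxxxx ✓), payload 111110.
Concatenate: 0001011010111110 = 0x16BE (16 bits → U+16BE).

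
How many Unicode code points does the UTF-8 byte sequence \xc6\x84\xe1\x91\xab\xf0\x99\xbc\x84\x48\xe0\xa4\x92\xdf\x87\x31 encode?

7

Byte at offset 0: 0xC6 = 11000110 → 2-byte char (#1). Advance 2.
Byte at offset 2: 0xE1 = 11100001 → 3-byte char (#2). Advance 3.
Byte at offset 5: 0xF0 = 11110000 → 4-byte char (#3). Advance 4.
Byte at offset 9: 0x48 = 01001000 → 1-byte char (#4). Advance 1.
Byte at offset 10: 0xE0 = 11100000 → 3-byte char (#5). Advance 3.
Byte at offset 13: 0xDF = 11011111 → 2-byte char (#6). Advance 2.
Byte at offset 15: 0x31 = 00110001 → 1-byte char (#7). Advance 1.
Reached end at offset 16 after 7 code points.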